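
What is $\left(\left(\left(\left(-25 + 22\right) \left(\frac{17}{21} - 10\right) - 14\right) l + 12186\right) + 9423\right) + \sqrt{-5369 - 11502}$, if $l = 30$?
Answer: $\frac{154113}{7} + i \sqrt{16871} \approx 22016.0 + 129.89 i$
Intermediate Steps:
$\left(\left(\left(\left(-25 + 22\right) \left(\frac{17}{21} - 10\right) - 14\right) l + 12186\right) + 9423\right) + \sqrt{-5369 - 11502} = \left(\left(\left(\left(-25 + 22\right) \left(\frac{17}{21} - 10\right) - 14\right) 30 + 12186\right) + 9423\right) + \sqrt{-5369 - 11502} = \left(\left(\left(- 3 \left(17 \cdot \frac{1}{21} - 10\right) - 14\right) 30 + 12186\right) + 9423\right) + \sqrt{-16871} = \left(\left(\left(- 3 \left(\frac{17}{21} - 10\right) - 14\right) 30 + 12186\right) + 9423\right) + i \sqrt{16871} = \left(\left(\left(\left(-3\right) \left(- \frac{193}{21}\right) - 14\right) 30 + 12186\right) + 9423\right) + i \sqrt{16871} = \left(\left(\left(\frac{193}{7} - 14\right) 30 + 12186\right) + 9423\right) + i \sqrt{16871} = \left(\left(\frac{95}{7} \cdot 30 + 12186\right) + 9423\right) + i \sqrt{16871} = \left(\left(\frac{2850}{7} + 12186\right) + 9423\right) + i \sqrt{16871} = \left(\frac{88152}{7} + 9423\right) + i \sqrt{16871} = \frac{154113}{7} + i \sqrt{16871}$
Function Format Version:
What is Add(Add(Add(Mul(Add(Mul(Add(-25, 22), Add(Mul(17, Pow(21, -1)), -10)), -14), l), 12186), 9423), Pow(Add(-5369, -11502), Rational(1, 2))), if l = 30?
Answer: Add(Rational(154113, 7), Mul(I, Pow(16871, Rational(1, 2)))) ≈ Add(22016., Mul(129.89, I))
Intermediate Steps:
Add(Add(Add(Mul(Add(Mul(Add(-25, 22), Add(Mul(17, Pow(21, -1)), -10)), -14), l), 12186), 9423), Pow(Add(-5369, -11502), Rational(1, 2))) = Add(Add(Add(Mul(Add(Mul(Add(-25, 22), Add(Mul(17, Pow(21, -1)), -10)), -14), 30), 12186), 9423), Pow(Add(-5369, -11502), Rational(1, 2))) = Add(Add(Add(Mul(Add(Mul(-3, Add(Mul(17, Rational(1, 21)), -10)), -14), 30), 12186), 9423), Pow(-16871, Rational(1, 2))) = Add(Add(Add(Mul(Add(Mul(-3, Add(Rational(17, 21), -10)), -14), 30), 12186), 9423), Mul(I, Pow(16871, Rational(1, 2)))) = Add(Add(Add(Mul(Add(Mul(-3, Rational(-193, 21)), -14), 30), 12186), 9423), Mul(I, Pow(16871, Rational(1, 2)))) = Add(Add(Add(Mul(Add(Rational(193, 7), -14), 30), 12186), 9423), Mul(I, Pow(16871, Rational(1, 2)))) = Add(Add(Add(Mul(Rational(95, 7), 30), 12186), 9423), Mul(I, Pow(16871, Rational(1, 2)))) = Add(Add(Add(Rational(2850, 7), 12186), 9423), Mul(I, Pow(16871, Rational(1, 2)))) = Add(Add(Rational(88152, 7), 9423), Mul(I, Pow(16871, Rational(1, 2)))) = Add(Rational(154113, 7), Mul(I, Pow(16871, Rational(1, 2))))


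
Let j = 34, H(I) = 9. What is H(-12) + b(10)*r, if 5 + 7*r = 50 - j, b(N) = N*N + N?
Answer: 1273/7 ≈ 181.86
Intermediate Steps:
b(N) = N + N² (b(N) = N² + N = N + N²)
r = 11/7 (r = -5/7 + (50 - 1*34)/7 = -5/7 + (50 - 34)/7 = -5/7 + (⅐)*16 = -5/7 + 16/7 = 11/7 ≈ 1.5714)
H(-12) + b(10)*r = 9 + (10*(1 + 10))*(11/7) = 9 + (10*11)*(11/7) = 9 + 110*(11/7) = 9 + 1210/7 = 1273/7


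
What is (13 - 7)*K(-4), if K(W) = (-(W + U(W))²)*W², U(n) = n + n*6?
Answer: -98304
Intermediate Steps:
U(n) = 7*n (U(n) = n + 6*n = 7*n)
K(W) = -64*W⁴ (K(W) = (-(W + 7*W)²)*W² = (-(8*W)²)*W² = (-64*W²)*W² = -64*W⁴)
(13 - 7)*K(-4) = (13 - 7)*(-64*(-4)⁴) = 6*(-64*256) = 6*(-16384) = -98304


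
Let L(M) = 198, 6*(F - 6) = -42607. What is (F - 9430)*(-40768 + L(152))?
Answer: 2011278035/3 ≈ 6.7043e+8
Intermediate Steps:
F = -42571/6 (F = 6 + (⅙)*(-42607) = 6 - 42607/6 = -42571/6 ≈ -7095.2)
(F - 9430)*(-40768 + L(152)) = (-42571/6 - 9430)*(-40768 + 198) = -99151/6*(-40570) = 2011278035/3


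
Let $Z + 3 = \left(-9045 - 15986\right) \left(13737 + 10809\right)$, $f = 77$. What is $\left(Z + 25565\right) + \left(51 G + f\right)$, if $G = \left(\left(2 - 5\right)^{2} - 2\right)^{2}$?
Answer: $-614382788$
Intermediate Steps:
$G = 49$ ($G = \left(\left(-3\right)^{2} - 2\right)^{2} = \left(9 - 2\right)^{2} = 7^{2} = 49$)
$Z = -614410929$ ($Z = -3 + \left(-9045 - 15986\right) \left(13737 + 10809\right) = -3 - 614410926 = -614410929$)
$\left(Z + 25565\right) + \left(51 G + f\right) = \left(-614410929 + 25565\right) + \left(51 \cdot 49 + 77\right) = -614385364 + \left(2499 + 77\right) = -614385364 + 2576 = -614382788$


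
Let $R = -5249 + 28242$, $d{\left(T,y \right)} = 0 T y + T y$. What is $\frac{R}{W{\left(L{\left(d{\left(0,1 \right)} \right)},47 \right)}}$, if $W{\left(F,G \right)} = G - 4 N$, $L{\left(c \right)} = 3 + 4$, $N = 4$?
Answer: $\frac{22993}{31} \approx 741.71$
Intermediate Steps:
$d{\left(T,y \right)} = T y$ ($d{\left(T,y \right)} = 0 y + T y = 0 + T y = T y$)
$L{\left(c \right)} = 7$
$R = 22993$
$W{\left(F,G \right)} = -16 + G$ ($W{\left(F,G \right)} = G - 16 = -16 + G$)
$\frac{R}{W{\left(L{\left(d{\left(0,1 \right)} \right)},47 \right)}} = \frac{22993}{-16 + 47} = \frac{22993}{31}$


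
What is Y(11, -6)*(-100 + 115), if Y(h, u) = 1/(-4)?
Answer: -15/4 ≈ -3.7500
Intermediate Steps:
Y(h, u) = -¼
Y(11, -6)*(-100 + 115) = -(-100 + 115)/4 = -¼*15 = -15/4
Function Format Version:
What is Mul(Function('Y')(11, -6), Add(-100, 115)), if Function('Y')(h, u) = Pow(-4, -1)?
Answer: Rational(-15, 4) ≈ -3.7500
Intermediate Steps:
Function('Y')(h, u) = Rational(-1, 4)
Mul(Function('Y')(11, -6), Add(-100, 115)) = Mul(Rational(-1, 4), Add(-100, 115)) = Mul(Rational(-1, 4), 15) = Rational(-15, 4)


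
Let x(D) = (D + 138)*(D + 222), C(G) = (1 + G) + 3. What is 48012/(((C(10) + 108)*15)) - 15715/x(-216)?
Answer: 8538011/142740 ≈ 59.815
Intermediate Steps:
C(G) = 4 + G
x(D) = (138 + D)*(222 + D)
48012/(((C(10) + 108)*15)) - 15715/x(-216) = 48012/((((4 + 10) + 108)*15)) - 15715/(30636 + (-216)² + 360*(-216)) = 48012/(((14 + 108)*15)) - 15715/(30636 + 46656 - 77760) = 48012/((122*15)) - 15715/(-468) = 48012/1830 - 15715*(-1/468) = 48012*(1/1830) + 15715/468 = 8002/305 + 15715/468 = 8538011/142740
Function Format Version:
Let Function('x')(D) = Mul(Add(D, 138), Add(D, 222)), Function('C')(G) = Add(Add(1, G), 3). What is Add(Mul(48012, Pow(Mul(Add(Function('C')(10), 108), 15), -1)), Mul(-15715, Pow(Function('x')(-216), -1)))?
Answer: Rational(8538011, 142740) ≈ 59.815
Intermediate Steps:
Function('C')(G) = Add(4, G)
Function('x')(D) = Mul(Add(138, D), Add(222, D))
Add(Mul(48012, Pow(Mul(Add(Function('C')(10), 108), 15), -1)), Mul(-15715, Pow(Function('x')(-216), -1))) = Add(Mul(48012, Pow(Mul(Add(Add(4, 10), 108), 15), -1)), Mul(-15715, Pow(Add(30636, Pow(-216, 2), Mul(360, -216)), -1))) = Add(Mul(48012, Pow(Mul(Add(14, 108), 15), -1)), Mul(-15715, Pow(Add(30636, 46656, -77760), -1))) = Add(Mul(48012, Pow(Mul(122, 15), -1)), Mul(-15715, Pow(-468, -1))) = Add(Mul(48012, Pow(1830, -1)), Mul(-15715, Rational(-1, 468))) = Add(Mul(48012, Rational(1, 1830)), Rational(15715, 468)) = Add(Rational(8002, 305), Rational(15715, 468)) = Rational(8538011, 142740)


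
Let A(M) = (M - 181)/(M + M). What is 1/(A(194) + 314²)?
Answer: 388/38255261 ≈ 1.0142e-5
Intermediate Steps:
A(M) = (-181 + M)/(2*M) (A(M) = (-181 + M)/((2*M)) = (-181 + M)*(1/(2*M)) = (-181 + M)/(2*M))
1/(A(194) + 314²) = 1/((½)*(-181 + 194)/194 + 314²) = 1/((½)*(1/194)*13 + 98596) = 1/(13/388 + 98596) = 1/(38255261/388) = 388/38255261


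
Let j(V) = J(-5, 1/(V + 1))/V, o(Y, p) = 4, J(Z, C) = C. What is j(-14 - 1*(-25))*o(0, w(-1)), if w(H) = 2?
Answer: 1/33 ≈ 0.030303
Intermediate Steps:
j(V) = 1/(V*(1 + V)) (j(V) = 1/((V + 1)*V) = 1/((1 + V)*V) = 1/(V*(1 + V)))
j(-14 - 1*(-25))*o(0, w(-1)) = (1/((-14 - 1*(-25))*(1 + (-14 - 1*(-25)))))*4 = (1/((-14 + 25)*(1 + (-14 + 25))))*4 = (1/(11*(1 + 11)))*4 = ((1/11)/12)*4 = ((1/11)*(1/12))*4 = (1/132)*4 = 1/33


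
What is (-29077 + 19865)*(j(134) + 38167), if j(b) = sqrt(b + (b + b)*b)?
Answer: -351594404 - 9212*sqrt(36046) ≈ -3.5334e+8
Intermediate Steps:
j(b) = sqrt(b + 2*b**2) (j(b) = sqrt(b + (2*b)*b) = sqrt(b + 2*b**2))
(-29077 + 19865)*(j(134) + 38167) = (-29077 + 19865)*(sqrt(134*(1 + 2*134)) + 38167) = -9212*(sqrt(134*(1 + 268)) + 38167) = -9212*(sqrt(134*269) + 38167) = -9212*(sqrt(36046) + 38167) = -9212*(38167 + sqrt(36046)) = -351594404 - 9212*sqrt(36046)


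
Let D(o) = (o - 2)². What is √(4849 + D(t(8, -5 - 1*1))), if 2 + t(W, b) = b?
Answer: 7*√101 ≈ 70.349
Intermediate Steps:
t(W, b) = -2 + b
D(o) = (-2 + o)²
√(4849 + D(t(8, -5 - 1*1))) = √(4849 + (-2 + (-2 + (-5 - 1*1)))²) = √(4849 + (-2 + (-2 + (-5 - 1)))²) = √(4849 + (-2 + (-2 - 6))²) = √(4849 + (-2 - 8)²) = √(4849 + (-10)²) = √(4849 + 100) = √4949 = 7*√101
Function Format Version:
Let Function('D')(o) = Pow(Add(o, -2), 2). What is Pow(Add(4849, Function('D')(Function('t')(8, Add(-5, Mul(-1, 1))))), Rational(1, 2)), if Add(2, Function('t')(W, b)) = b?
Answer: Mul(7, Pow(101, Rational(1, 2))) ≈ 70.349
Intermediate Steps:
Function('t')(W, b) = Add(-2, b)
Function('D')(o) = Pow(Add(-2, o), 2)
Pow(Add(4849, Function('D')(Function('t')(8, Add(-5, Mul(-1, 1))))), Rational(1, 2)) = Pow(Add(4849, Pow(Add(-2, Add(-2, Add(-5, Mul(-1, 1)))), 2)), Rational(1, 2)) = Pow(Add(4849, Pow(Add(-2, Add(-2, Add(-5, -1))), 2)), Rational(1, 2)) = Pow(Add(4849, Pow(Add(-2, Add(-2, -6)), 2)), Rational(1, 2)) = Pow(Add(4849, Pow(Add(-2, -8), 2)), Rational(1, 2)) = Pow(Add(4849, Pow(-10, 2)), Rational(1, 2)) = Pow(Add(4849, 100), Rational(1, 2)) = Pow(4949, Rational(1, 2)) = Mul(7, Pow(101, Rational(1, 2)))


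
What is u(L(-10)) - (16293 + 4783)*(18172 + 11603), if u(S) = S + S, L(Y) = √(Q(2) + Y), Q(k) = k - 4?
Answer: -627537900 + 4*I*√3 ≈ -6.2754e+8 + 6.9282*I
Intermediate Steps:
Q(k) = -4 + k
L(Y) = √(-2 + Y) (L(Y) = √((-4 + 2) + Y) = √(-2 + Y))
u(S) = 2*S
u(L(-10)) - (16293 + 4783)*(18172 + 11603) = 2*√(-2 - 10) - (16293 + 4783)*(18172 + 11603) = 2*√(-12) - 21076*29775 = 2*(2*I*√3) - 1*627537900 = 4*I*√3 - 627537900 = -627537900 + 4*I*√3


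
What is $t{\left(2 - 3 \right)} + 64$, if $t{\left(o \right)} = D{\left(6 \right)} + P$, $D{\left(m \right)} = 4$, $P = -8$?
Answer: $60$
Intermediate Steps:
$t{\left(o \right)} = -4$ ($t{\left(o \right)} = 4 - 8 = -4$)
$t{\left(2 - 3 \right)} + 64 = -4 + 64 = 60$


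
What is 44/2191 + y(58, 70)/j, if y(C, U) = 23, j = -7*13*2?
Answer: -865/8138 ≈ -0.10629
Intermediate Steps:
j = -182 (j = -91*2 = -182)
44/2191 + y(58, 70)/j = 44/2191 + 23/(-182) = 44*(1/2191) + 23*(-1/182) = 44/2191 - 23/182 = -865/8138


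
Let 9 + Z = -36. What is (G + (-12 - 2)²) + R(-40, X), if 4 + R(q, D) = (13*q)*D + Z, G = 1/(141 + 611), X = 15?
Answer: -5755055/752 ≈ -7653.0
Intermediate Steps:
Z = -45 (Z = -9 - 36 = -45)
G = 1/752 ≈ 0.0013298
R(q, D) = -49 + 13*D*q (R(q, D) = -4 + ((13*q)*D - 45) = -4 + (13*D*q - 45) = -4 + (-45 + 13*D*q) = -49 + 13*D*q)
(G + (-12 - 2)²) + R(-40, X) = (1/752 + (-12 - 2)²) + (-49 + 13*15*(-40)) = (1/752 + (-14)²) + (-49 - 7800) = (1/752 + 196) - 7849 = 147393/752 - 7849 = -5755055/752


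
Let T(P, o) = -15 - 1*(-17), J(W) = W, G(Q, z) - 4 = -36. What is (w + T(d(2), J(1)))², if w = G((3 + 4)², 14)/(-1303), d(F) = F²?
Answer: 6959044/1697809 ≈ 4.0988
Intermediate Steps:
G(Q, z) = -32 (G(Q, z) = 4 - 36 = -32)
T(P, o) = 2 (T(P, o) = -15 + 17 = 2)
w = 32/1303 (w = -32/(-1303) = -32*(-1/1303) = 32/1303 ≈ 0.024559)
(w + T(d(2), J(1)))² = (32/1303 + 2)² = (2638/1303)² = 6959044/1697809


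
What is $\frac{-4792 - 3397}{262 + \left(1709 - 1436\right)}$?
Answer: $- \frac{8189}{535} \approx -15.307$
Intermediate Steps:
$\frac{-4792 - 3397}{262 + \left(1709 - 1436\right)} = - \frac{8189}{262 + \left(1709 - 1436\right)} = - \frac{8189}{262 + 273} = - \frac{8189}{535}$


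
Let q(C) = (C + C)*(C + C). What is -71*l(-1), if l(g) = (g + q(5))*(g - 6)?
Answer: 49203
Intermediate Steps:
q(C) = 4*C² (q(C) = (2*C)*(2*C) = 4*C²)
l(g) = (-6 + g)*(100 + g) (l(g) = (g + 4*5²)*(g - 6) = (g + 4*25)*(-6 + g) = (g + 100)*(-6 + g) = (100 + g)*(-6 + g) = (-6 + g)*(100 + g))
-71*l(-1) = -71*(-600 + (-1)² + 94*(-1)) = -71*(-600 + 1 - 94) = -71*(-693) = 49203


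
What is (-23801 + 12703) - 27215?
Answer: -38313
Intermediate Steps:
(-23801 + 12703) - 27215 = -11098 - 27215 = -38313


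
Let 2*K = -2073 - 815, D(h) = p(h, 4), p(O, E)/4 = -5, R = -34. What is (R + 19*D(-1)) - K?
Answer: 1030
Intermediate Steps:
p(O, E) = -20 (p(O, E) = 4*(-5) = -20)
D(h) = -20
K = -1444 (K = (-2073 - 815)/2 = (1/2)*(-2888) = -1444)
(R + 19*D(-1)) - K = (-34 + 19*(-20)) - 1*(-1444) = (-34 - 380) + 1444 = -414 + 1444 = 1030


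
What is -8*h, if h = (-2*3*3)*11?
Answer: 1584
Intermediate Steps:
h = -198 (h = -6*3*11 = -18*11 = -198)
-8*h = -8*(-198) = 1584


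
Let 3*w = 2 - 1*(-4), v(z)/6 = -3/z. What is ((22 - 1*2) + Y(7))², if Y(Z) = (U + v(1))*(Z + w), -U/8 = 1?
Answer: 45796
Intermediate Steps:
v(z) = -18/z (v(z) = 6*(-3/z) = -18/z)
U = -8 (U = -8*1 = -8)
w = 2 (w = (2 - 1*(-4))/3 = (2 + 4)/3 = (⅓)*6 = 2)
Y(Z) = -52 - 26*Z (Y(Z) = (-8 - 18/1)*(Z + 2) = (-8 - 18*1)*(2 + Z) = (-8 - 18)*(2 + Z) = -26*(2 + Z) = -52 - 26*Z)
((22 - 1*2) + Y(7))² = ((22 - 1*2) + (-52 - 26*7))² = ((22 - 2) + (-52 - 182))² = (20 - 234)² = (-214)² = 45796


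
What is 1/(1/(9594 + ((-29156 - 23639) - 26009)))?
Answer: -69210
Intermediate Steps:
1/(1/(9594 + ((-29156 - 23639) - 26009))) = 1/(1/(9594 + (-52795 - 26009))) = 1/(1/(9594 - 78804)) = 1/(1/(-69210)) = 1/(-1/69210) = -69210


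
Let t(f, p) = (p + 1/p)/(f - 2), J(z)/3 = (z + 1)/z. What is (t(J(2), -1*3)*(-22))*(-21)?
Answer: -616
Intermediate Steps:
J(z) = 3*(1 + z)/z (J(z) = 3*((z + 1)/z) = 3*((1 + z)/z) = 3*(1 + z)/z)
t(f, p) = (p + 1/p)/(-2 + f)
(t(J(2), -1*3)*(-22))*(-21) = (((1 + (-1*3)**2)/(((-1*3))*(-2 + (3 + 3/2))))*(-22))*(-21) = (((1 + (-3)**2)/((-3)*(-2 + (3 + 3*(1/2)))))*(-22))*(-21) = (-(1 + 9)/(3*(-2 + (3 + 3/2)))*(-22))*(-21) = (-1/3*10/(-2 + 9/2)*(-22))*(-21) = (-1/3*10/5/2*(-22))*(-21) = (-1/3*2/5*10*(-22))*(-21) = -4/3*(-22)*(-21) = (88/3)*(-21) = -616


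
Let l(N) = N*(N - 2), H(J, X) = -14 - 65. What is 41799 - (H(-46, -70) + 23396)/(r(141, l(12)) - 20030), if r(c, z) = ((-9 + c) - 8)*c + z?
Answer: 101427691/2426 ≈ 41809.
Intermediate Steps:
H(J, X) = -79
l(N) = N*(-2 + N)
r(c, z) = z + c*(-17 + c) (r(c, z) = (-17 + c)*c + z = c*(-17 + c) + z = z + c*(-17 + c))
41799 - (H(-46, -70) + 23396)/(r(141, l(12)) - 20030) = 41799 - (-79 + 23396)/((12*(-2 + 12) + 141² - 17*141) - 20030) = 41799 - 23317/((12*10 + 19881 - 2397) - 20030) = 41799 - 23317/((120 + 19881 - 2397) - 20030) = 41799 - 23317/(17604 - 20030) = 41799 - 23317/(-2426) = 41799 - 23317*(-1)/2426 = 41799 - 1*(-23317/2426) = 41799 + 23317/2426 = 101427691/2426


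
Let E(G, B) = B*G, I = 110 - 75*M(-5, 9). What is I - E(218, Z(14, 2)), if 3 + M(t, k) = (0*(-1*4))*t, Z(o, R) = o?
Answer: -2717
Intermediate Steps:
M(t, k) = -3 (M(t, k) = -3 + (0*(-1*4))*t = -3 + (0*(-4))*t = -3 + 0*t = -3 + 0 = -3)
I = 335 (I = 110 - 75*(-3) = 110 + 225 = 335)
I - E(218, Z(14, 2)) = 335 - 14*218 = 335 - 1*3052 = 335 - 3052 = -2717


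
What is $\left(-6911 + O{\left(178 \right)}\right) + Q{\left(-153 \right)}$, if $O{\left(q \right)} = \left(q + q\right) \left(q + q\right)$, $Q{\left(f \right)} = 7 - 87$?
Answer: $119745$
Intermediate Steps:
$Q{\left(f \right)} = -80$
$O{\left(q \right)} = 4 q^{2}$ ($O{\left(q \right)} = 2 q 2 q = 4 q^{2}$)
$\left(-6911 + O{\left(178 \right)}\right) + Q{\left(-153 \right)} = \left(-6911 + 4 \cdot 178^{2}\right) - 80 = \left(-6911 + 4 \cdot 31684\right) - 80 = \left(-6911 + 126736\right) - 80 = 119825 - 80 = 119745$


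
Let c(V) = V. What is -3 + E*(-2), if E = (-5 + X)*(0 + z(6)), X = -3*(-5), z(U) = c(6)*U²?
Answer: -4323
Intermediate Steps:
z(U) = 6*U²
X = 15
E = 2160 (E = (-5 + 15)*(0 + 6*6²) = 10*(0 + 6*36) = 10*(0 + 216) = 10*216 = 2160)
-3 + E*(-2) = -3 + 2160*(-2) = -3 - 4320 = -4323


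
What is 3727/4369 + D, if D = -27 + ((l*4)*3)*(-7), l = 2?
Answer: -848228/4369 ≈ -194.15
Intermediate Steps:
D = -195 (D = -27 + ((2*4)*3)*(-7) = -27 + (8*3)*(-7) = -27 + 24*(-7) = -27 - 168 = -195)
3727/4369 + D = 3727/4369 - 195 = -848228/4369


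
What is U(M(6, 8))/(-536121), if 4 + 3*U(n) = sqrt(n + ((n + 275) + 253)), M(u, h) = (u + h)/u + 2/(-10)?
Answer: 4/1608363 - 4*sqrt(7485)/24125445 ≈ -1.1857e-5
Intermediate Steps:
M(u, h) = -1/5 + (h + u)/u (M(u, h) = (h + u)/u + 2*(-1/10) = (h + u)/u - 1/5 = -1/5 + (h + u)/u)
U(n) = -4/3 + sqrt(528 + 2*n)/3 (U(n) = -4/3 + sqrt(n + ((n + 275) + 253))/3 = -4/3 + sqrt(n + ((275 + n) + 253))/3 = -4/3 + sqrt(n + (528 + n))/3 = -4/3 + sqrt(528 + 2*n)/3)
U(M(6, 8))/(-536121) = (-4/3 + sqrt(528 + 2*(4/5 + 8/6))/3)/(-536121) = (-4/3 + sqrt(528 + 2*(4/5 + 8*(1/6)))/3)*(-1/536121) = (-4/3 + sqrt(528 + 2*(4/5 + 4/3))/3)*(-1/536121) = (-4/3 + sqrt(528 + 2*(32/15))/3)*(-1/536121) = (-4/3 + sqrt(528 + 64/15)/3)*(-1/536121) = (-4/3 + sqrt(7984/15)/3)*(-1/536121) = (-4/3 + (4*sqrt(7485)/15)/3)*(-1/536121) = (-4/3 + 4*sqrt(7485)/45)*(-1/536121) = 4/1608363 - 4*sqrt(7485)/24125445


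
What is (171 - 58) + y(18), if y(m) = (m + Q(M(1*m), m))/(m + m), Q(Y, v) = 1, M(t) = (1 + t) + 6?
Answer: 4087/36 ≈ 113.53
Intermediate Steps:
M(t) = 7 + t
y(m) = (1 + m)/(2*m) (y(m) = (m + 1)/(m + m) = (1 + m)/((2*m)) = (1 + m)*(1/(2*m)) = (1 + m)/(2*m))
(171 - 58) + y(18) = (171 - 58) + (½)*(1 + 18)/18 = 113 + (½)*(1/18)*19 = 113 + 19/36 = 4087/36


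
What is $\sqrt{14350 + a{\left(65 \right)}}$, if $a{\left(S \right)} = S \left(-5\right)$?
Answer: $5 \sqrt{561} \approx 118.43$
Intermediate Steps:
$a{\left(S \right)} = - 5 S$
$\sqrt{14350 + a{\left(65 \right)}} = \sqrt{14350 - 325} = \sqrt{14025} = 5 \sqrt{561}$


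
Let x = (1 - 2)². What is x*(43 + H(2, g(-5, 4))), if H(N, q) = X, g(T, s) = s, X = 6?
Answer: 49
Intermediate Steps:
H(N, q) = 6
x = 1 (x = (-1)² = 1)
x*(43 + H(2, g(-5, 4))) = 1*(43 + 6) = 1*49 = 49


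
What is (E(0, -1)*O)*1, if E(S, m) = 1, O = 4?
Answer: 4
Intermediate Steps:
(E(0, -1)*O)*1 = (1*4)*1 = 4*1 = 4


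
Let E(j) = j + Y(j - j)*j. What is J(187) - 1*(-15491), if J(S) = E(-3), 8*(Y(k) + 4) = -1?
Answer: 124003/8 ≈ 15500.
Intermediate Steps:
Y(k) = -33/8 (Y(k) = -4 + (⅛)*(-1) = -4 - ⅛ = -33/8)
E(j) = -25*j/8 (E(j) = j - 33*j/8 = -25*j/8)
J(S) = 75/8 (J(S) = -25/8*(-3) = 75/8)
J(187) - 1*(-15491) = 75/8 - 1*(-15491) = 75/8 + 15491 = 124003/8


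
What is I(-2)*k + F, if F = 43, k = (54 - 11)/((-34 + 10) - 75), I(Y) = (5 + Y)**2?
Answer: 430/11 ≈ 39.091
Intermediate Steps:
k = -43/99 (k = 43/(-24 - 75) = 43/(-99) = 43*(-1/99) = -43/99 ≈ -0.43434)
I(-2)*k + F = (5 - 2)**2*(-43/99) + 43 = 3**2*(-43/99) + 43 = 9*(-43/99) + 43 = -43/11 + 43 = 430/11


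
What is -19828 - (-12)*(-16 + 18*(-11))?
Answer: -22396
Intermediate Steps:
-19828 - (-12)*(-16 + 18*(-11)) = -19828 - (-12)*(-16 - 198) = -19828 - (-12)*(-214) = -19828 - 1*2568 = -19828 - 2568 = -22396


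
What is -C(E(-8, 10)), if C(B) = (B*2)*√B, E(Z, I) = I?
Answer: -20*√10 ≈ -63.246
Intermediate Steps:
C(B) = 2*B^(3/2) (C(B) = (2*B)*√B = 2*B^(3/2))
-C(E(-8, 10)) = -2*10^(3/2) = -2*10*√10 = -20*√10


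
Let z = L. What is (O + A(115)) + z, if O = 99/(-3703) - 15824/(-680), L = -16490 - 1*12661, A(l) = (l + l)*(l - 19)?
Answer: -2218316486/314755 ≈ -7047.8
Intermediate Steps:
A(l) = 2*l*(-19 + l) (A(l) = (2*l)*(-19 + l) = 2*l*(-19 + l))
L = -29151 (L = -16490 - 12661 = -29151)
O = 7316119/314755 (O = 99*(-1/3703) - 15824*(-1/680) = -99/3703 + 1978/85 = 7316119/314755 ≈ 23.244)
z = -29151
(O + A(115)) + z = (7316119/314755 + 2*115*(-19 + 115)) - 29151 = (7316119/314755 + 2*115*96) - 29151 = (7316119/314755 + 22080) - 29151 = 6957106519/314755 - 29151 = -2218316486/314755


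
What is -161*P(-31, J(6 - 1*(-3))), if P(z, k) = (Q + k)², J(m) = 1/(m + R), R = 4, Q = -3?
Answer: -232484/169 ≈ -1375.6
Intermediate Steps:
J(m) = 1/(4 + m) (J(m) = 1/(m + 4) = 1/(4 + m))
P(z, k) = (-3 + k)²
-161*P(-31, J(6 - 1*(-3))) = -161*(-3 + 1/(4 + (6 - 1*(-3))))² = -161*(-3 + 1/(4 + (6 + 3)))² = -161*(-3 + 1/(4 + 9))² = -161*(-3 + 1/13)² = -161*(-38/13)² = -161*1444/169 = -232484/169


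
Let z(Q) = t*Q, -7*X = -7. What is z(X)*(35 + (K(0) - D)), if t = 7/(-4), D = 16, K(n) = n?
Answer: -133/4 ≈ -33.250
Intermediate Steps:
X = 1 (X = -1/7*(-7) = 1)
t = -7/4 (t = 7*(-1/4) = -7/4 ≈ -1.7500)
z(Q) = -7*Q/4
z(X)*(35 + (K(0) - D)) = (-7/4*1)*(35 + (0 - 1*16)) = -7*(35 + (0 - 16))/4 = -7*(35 - 16)/4 = -7/4*19 = -133/4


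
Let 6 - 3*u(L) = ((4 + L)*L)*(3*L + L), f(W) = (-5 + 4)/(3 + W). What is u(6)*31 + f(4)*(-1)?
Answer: -103725/7 ≈ -14818.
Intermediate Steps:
f(W) = -1/(3 + W)
u(L) = 2 - 4*L**2*(4 + L)/3 (u(L) = 2 - (4 + L)*L*(3*L + L)/3 = 2 - L*(4 + L)*4*L/3 = 2 - 4*L**2*(4 + L)/3)
u(6)*31 + f(4)*(-1) = (2 - 16/3*6**2 - 4/3*6**3)*31 - 1/(3 + 4)*(-1) = (2 - 16/3*36 - 4/3*216)*31 - 1/7*(-1) = (2 - 192 - 288)*31 - 1*1/7*(-1) = -478*31 - 1/7*(-1) = -14818 + 1/7 = -103725/7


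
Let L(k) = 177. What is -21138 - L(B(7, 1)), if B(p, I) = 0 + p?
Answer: -21315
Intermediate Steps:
B(p, I) = p
-21138 - L(B(7, 1)) = -21138 - 1*177 = -21138 - 177 = -21315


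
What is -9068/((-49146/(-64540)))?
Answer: -292624360/24573 ≈ -11908.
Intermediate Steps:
-9068/((-49146/(-64540))) = -9068/((-49146*(-1/64540))) = -9068/24573/32270 = -9068*32270/24573 = -1*292624360/24573 = -292624360/24573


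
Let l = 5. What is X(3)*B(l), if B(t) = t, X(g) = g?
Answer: 15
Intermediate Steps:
X(3)*B(l) = 3*5 = 15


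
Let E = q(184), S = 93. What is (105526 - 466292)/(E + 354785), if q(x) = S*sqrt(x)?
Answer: -127994365310/125870804809 + 67102476*sqrt(46)/125870804809 ≈ -1.0133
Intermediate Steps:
q(x) = 93*sqrt(x)
E = 186*sqrt(46) (E = 93*sqrt(184) = 93*(2*sqrt(46)) = 186*sqrt(46) ≈ 1261.5)
(105526 - 466292)/(E + 354785) = (105526 - 466292)/(186*sqrt(46) + 354785) = -360766/(354785 + 186*sqrt(46))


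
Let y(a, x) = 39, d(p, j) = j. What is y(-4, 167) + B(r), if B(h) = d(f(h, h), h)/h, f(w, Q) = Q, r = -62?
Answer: 40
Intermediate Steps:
B(h) = 1 (B(h) = h/h = 1)
y(-4, 167) + B(r) = 39 + 1 = 40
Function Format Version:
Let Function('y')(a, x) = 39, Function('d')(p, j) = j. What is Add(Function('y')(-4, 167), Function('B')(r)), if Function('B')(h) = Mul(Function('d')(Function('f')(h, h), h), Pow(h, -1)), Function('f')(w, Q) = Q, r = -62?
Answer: 40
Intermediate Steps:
Function('B')(h) = 1 (Function('B')(h) = Mul(h, Pow(h, -1)) = 1)
Add(Function('y')(-4, 167), Function('B')(r)) = Add(39, 1) = 40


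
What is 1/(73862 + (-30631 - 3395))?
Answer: 1/39836 ≈ 2.5103e-5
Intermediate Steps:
1/(73862 + (-30631 - 3395)) = 1/(73862 - 34026) = 1/39836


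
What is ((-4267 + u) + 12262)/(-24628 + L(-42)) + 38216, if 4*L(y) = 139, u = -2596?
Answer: 3759400972/98373 ≈ 38216.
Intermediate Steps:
L(y) = 139/4 (L(y) = (¼)*139 = 139/4)
((-4267 + u) + 12262)/(-24628 + L(-42)) + 38216 = ((-4267 - 2596) + 12262)/(-24628 + 139/4) + 38216 = (-6863 + 12262)/(-98373/4) + 38216 = 5399*(-4/98373) + 38216 = -21596/98373 + 38216 = 3759400972/98373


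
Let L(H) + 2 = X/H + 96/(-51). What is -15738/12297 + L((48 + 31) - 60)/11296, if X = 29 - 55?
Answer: -598360921/467363881 ≈ -1.2803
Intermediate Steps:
X = -26
L(H) = -66/17 - 26/H (L(H) = -2 + (-26/H + 96/(-51)) = -2 + (-26/H + 96*(-1/51)) = -2 + (-26/H - 32/17) = -2 + (-32/17 - 26/H) = -66/17 - 26/H)
-15738/12297 + L((48 + 31) - 60)/11296 = -15738/12297 + (-66/17 - 26/((48 + 31) - 60))/11296 = -15738*1/12297 + (-66/17 - 26/(79 - 60))*(1/11296) = -5246/4099 + (-66/17 - 26/19)*(1/11296) = -5246/4099 - 1696/323*1/11296 = -5246/4099 - 53/114019 = -598360921/467363881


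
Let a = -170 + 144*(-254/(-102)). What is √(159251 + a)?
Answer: √46078041/17 ≈ 399.30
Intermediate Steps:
a = 3206/17 (a = -170 + 144*(-254*(-1/102)) = -170 + 144*(127/51) = -170 + 6096/17 = 3206/17 ≈ 188.59)
√(159251 + a) = √(159251 + 3206/17) = √(2710473/17) = √46078041/17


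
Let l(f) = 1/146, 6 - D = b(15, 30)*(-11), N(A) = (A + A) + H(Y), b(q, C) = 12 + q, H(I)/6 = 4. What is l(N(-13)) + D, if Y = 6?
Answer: 44239/146 ≈ 303.01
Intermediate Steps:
H(I) = 24 (H(I) = 6*4 = 24)
N(A) = 24 + 2*A (N(A) = (A + A) + 24 = 2*A + 24 = 24 + 2*A)
D = 303 (D = 6 - (12 + 15)*(-11) = 6 - 27*(-11) = 6 - 1*(-297) = 6 + 297 = 303)
l(f) = 1/146
l(N(-13)) + D = 1/146 + 303 = 44239/146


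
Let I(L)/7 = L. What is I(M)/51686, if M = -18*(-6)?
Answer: 378/25843 ≈ 0.014627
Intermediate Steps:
M = 108
I(L) = 7*L
I(M)/51686 = (7*108)/51686 = 756*(1/51686) = 378/25843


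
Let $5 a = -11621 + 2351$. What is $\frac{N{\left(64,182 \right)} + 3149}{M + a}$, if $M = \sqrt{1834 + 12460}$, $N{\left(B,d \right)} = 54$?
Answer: $- \frac{2969181}{1711511} - \frac{3203 \sqrt{14294}}{3423022} \approx -1.8467$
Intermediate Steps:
$M = \sqrt{14294} \approx 119.56$
$a = -1854$ ($a = \frac{-11621 + 2351}{5} = \frac{1}{5} \left(-9270\right) = -1854$)
$\frac{N{\left(64,182 \right)} + 3149}{M + a} = \frac{54 + 3149}{\sqrt{14294} - 1854} = \frac{3203}{-1854 + \sqrt{14294}}$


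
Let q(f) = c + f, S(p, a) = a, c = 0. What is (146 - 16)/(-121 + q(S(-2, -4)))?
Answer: -26/25 ≈ -1.0400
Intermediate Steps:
q(f) = f (q(f) = 0 + f = f)
(146 - 16)/(-121 + q(S(-2, -4))) = (146 - 16)/(-121 - 4) = 130/(-125) = -1/125*130 = -26/25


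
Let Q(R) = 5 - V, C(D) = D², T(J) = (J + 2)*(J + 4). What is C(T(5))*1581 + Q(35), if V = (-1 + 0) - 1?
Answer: 6274996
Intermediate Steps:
V = -2 (V = -1 - 1 = -2)
T(J) = (2 + J)*(4 + J)
Q(R) = 7 (Q(R) = 5 - 1*(-2) = 5 + 2 = 7)
C(T(5))*1581 + Q(35) = (8 + 5² + 6*5)²*1581 + 7 = (8 + 25 + 30)²*1581 + 7 = 63²*1581 + 7 = 3969*1581 + 7 = 6274989 + 7 = 6274996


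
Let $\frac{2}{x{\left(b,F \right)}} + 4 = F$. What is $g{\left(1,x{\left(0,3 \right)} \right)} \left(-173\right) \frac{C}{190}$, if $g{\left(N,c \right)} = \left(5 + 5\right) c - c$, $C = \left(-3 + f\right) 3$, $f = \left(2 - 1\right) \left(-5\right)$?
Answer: $- \frac{37368}{95} \approx -393.35$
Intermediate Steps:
$f = -5$ ($f = 1 \left(-5\right) = -5$)
$x{\left(b,F \right)} = \frac{2}{-4 + F}$
$C = -24$ ($C = \left(-3 - 5\right) 3 = \left(-8\right) 3 = -24$)
$g{\left(N,c \right)} = 9 c$ ($g{\left(N,c \right)} = 10 c - c = 9 c$)
$g{\left(1,x{\left(0,3 \right)} \right)} \left(-173\right) \frac{C}{190} = 9 \frac{2}{-4 + 3} \left(-173\right) \left(- \frac{24}{190}\right) = 9 \frac{2}{-1} \left(-173\right) \left(\left(-24\right) \frac{1}{190}\right) = 9 \cdot 2 \left(-1\right) \left(-173\right) \left(- \frac{12}{95}\right) = 9 \left(-2\right) \left(-173\right) \left(- \frac{12}{95}\right) = \left(-18\right) \left(-173\right) \left(- \frac{12}{95}\right) = 3114 \left(- \frac{12}{95}\right) = - \frac{37368}{95}$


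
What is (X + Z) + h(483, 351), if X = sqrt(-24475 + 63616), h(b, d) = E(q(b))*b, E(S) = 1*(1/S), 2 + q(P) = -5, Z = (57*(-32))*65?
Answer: -118629 + 3*sqrt(4349) ≈ -1.1843e+5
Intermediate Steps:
Z = -118560 (Z = -1824*65 = -118560)
q(P) = -7 (q(P) = -2 - 5 = -7)
E(S) = 1/S
h(b, d) = -b/7 (h(b, d) = b/(-7) = -b/7)
X = 3*sqrt(4349) (X = sqrt(39141) = 3*sqrt(4349) ≈ 197.84)
(X + Z) + h(483, 351) = (3*sqrt(4349) - 118560) - 1/7*483 = (-118560 + 3*sqrt(4349)) - 69 = -118629 + 3*sqrt(4349)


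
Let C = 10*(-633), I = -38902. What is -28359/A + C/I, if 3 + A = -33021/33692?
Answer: 6195099721011/869440249 ≈ 7125.4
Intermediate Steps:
C = -6330
A = -134097/33692 (A = -3 - 33021/33692 = -134097/33692 ≈ -3.9801)
-28359/A + C/I = -28359/(-134097/33692) - 6330/(-38902) = -28359*(-33692/134097) - 6330*(-1/38902) = 318490476/44699 + 3165/19451 = 6195099721011/869440249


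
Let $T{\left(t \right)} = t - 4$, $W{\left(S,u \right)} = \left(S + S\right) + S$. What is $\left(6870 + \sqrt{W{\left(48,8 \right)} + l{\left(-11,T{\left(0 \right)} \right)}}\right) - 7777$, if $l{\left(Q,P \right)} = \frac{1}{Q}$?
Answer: $-907 + \frac{\sqrt{17413}}{11} \approx -895.0$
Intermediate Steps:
$W{\left(S,u \right)} = 3 S$ ($W{\left(S,u \right)} = 2 S + S = 3 S$)
$T{\left(t \right)} = -4 + t$ ($T{\left(t \right)} = t - 4 = -4 + t$)
$\left(6870 + \sqrt{W{\left(48,8 \right)} + l{\left(-11,T{\left(0 \right)} \right)}}\right) - 7777 = \left(6870 + \sqrt{3 \cdot 48 + \frac{1}{-11}}\right) - 7777 = \left(6870 + \sqrt{144 - \frac{1}{11}}\right) - 7777 = \left(6870 + \sqrt{\frac{1583}{11}}\right) - 7777 = \left(6870 + \frac{\sqrt{17413}}{11}\right) - 7777 = -907 + \frac{\sqrt{17413}}{11}$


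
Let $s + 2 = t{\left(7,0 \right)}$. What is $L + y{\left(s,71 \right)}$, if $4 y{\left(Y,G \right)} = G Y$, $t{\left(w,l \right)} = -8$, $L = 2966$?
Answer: $\frac{5577}{2} \approx 2788.5$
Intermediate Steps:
$s = -10$ ($s = -2 - 8 = -10$)
$y{\left(Y,G \right)} = \frac{G Y}{4}$
$L + y{\left(s,71 \right)} = 2966 + \frac{1}{4} \cdot 71 \left(-10\right) = 2966 - \frac{355}{2} = \frac{5577}{2}$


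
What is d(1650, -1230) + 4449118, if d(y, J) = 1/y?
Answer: 7341044701/1650 ≈ 4.4491e+6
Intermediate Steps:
d(1650, -1230) + 4449118 = 1/1650 + 4449118 = 7341044701/1650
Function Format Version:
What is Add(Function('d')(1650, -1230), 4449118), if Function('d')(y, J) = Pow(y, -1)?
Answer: Rational(7341044701, 1650) ≈ 4.4491e+6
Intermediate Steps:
Add(Function('d')(1650, -1230), 4449118) = Add(Pow(1650, -1), 4449118) = Add(Rational(1, 1650), 4449118) = Rational(7341044701, 1650)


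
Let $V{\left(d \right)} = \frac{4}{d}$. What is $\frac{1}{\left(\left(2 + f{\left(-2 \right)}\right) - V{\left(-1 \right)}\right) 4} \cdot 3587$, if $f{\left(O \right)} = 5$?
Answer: $\frac{3587}{44} \approx 81.523$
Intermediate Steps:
$\frac{1}{\left(\left(2 + f{\left(-2 \right)}\right) - V{\left(-1 \right)}\right) 4} \cdot 3587 = \frac{1}{\left(\left(2 + 5\right) - \frac{4}{-1}\right) 4} \cdot 3587 = \frac{1}{\left(7 - 4 \left(-1\right)\right) 4} \cdot 3587 = \frac{1}{\left(7 - -4\right) 4} \cdot 3587 = \frac{1}{\left(7 + 4\right) 4} \cdot 3587 = \frac{1}{11 \cdot 4} \cdot 3587 = \frac{1}{44} \cdot 3587 = \frac{3587}{44}$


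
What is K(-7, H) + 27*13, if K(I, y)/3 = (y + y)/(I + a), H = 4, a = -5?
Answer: 349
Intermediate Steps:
K(I, y) = 6*y/(-5 + I) (K(I, y) = 3*((y + y)/(I - 5)) = 3*((2*y)/(-5 + I)) = 3*(2*y/(-5 + I)) = 6*y/(-5 + I))
K(-7, H) + 27*13 = 6*4/(-5 - 7) + 27*13 = 6*4/(-12) + 351 = 6*4*(-1/12) + 351 = -2 + 351 = 349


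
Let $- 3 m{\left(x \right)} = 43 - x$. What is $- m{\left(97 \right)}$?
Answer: $-18$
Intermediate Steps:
$m{\left(x \right)} = - \frac{43}{3} + \frac{x}{3}$ ($m{\left(x \right)} = - \frac{43 - x}{3} = - \frac{43}{3} + \frac{x}{3}$)
$- m{\left(97 \right)} = - (- \frac{43}{3} + \frac{1}{3} \cdot 97) = - (- \frac{43}{3} + \frac{97}{3}) = \left(-1\right) 18 = -18$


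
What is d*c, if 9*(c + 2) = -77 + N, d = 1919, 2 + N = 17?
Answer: -153520/9 ≈ -17058.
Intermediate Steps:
N = 15 (N = -2 + 17 = 15)
c = -80/9 (c = -2 + (-77 + 15)/9 = -2 + (⅑)*(-62) = -2 - 62/9 = -80/9 ≈ -8.8889)
d*c = 1919*(-80/9) = -153520/9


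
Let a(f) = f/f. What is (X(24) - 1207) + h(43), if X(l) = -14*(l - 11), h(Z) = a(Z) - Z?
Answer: -1431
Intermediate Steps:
a(f) = 1
h(Z) = 1 - Z
X(l) = 154 - 14*l (X(l) = -14*(-11 + l) = 154 - 14*l)
(X(24) - 1207) + h(43) = ((154 - 14*24) - 1207) + (1 - 1*43) = ((154 - 336) - 1207) + (1 - 43) = (-182 - 1207) - 42 = -1389 - 42 = -1431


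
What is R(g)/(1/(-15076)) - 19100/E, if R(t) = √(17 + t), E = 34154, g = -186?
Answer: -9550/17077 - 195988*I ≈ -0.55923 - 1.9599e+5*I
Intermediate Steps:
R(g)/(1/(-15076)) - 19100/E = √(17 - 186)/(1/(-15076)) - 19100/34154 = √(-169)/(-1/15076) - 19100*1/34154 = (13*I)*(-15076) - 9550/17077 = -195988*I - 9550/17077 = -9550/17077 - 195988*I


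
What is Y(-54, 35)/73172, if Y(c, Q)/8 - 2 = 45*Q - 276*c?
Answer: 32962/18293 ≈ 1.8019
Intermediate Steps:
Y(c, Q) = 16 - 2208*c + 360*Q (Y(c, Q) = 16 + 8*(45*Q - 276*c) = 16 + 8*(-276*c + 45*Q) = 16 + (-2208*c + 360*Q) = 16 - 2208*c + 360*Q)
Y(-54, 35)/73172 = (16 - 2208*(-54) + 360*35)/73172 = (16 + 119232 + 12600)*(1/73172) = 131848*(1/73172) = 32962/18293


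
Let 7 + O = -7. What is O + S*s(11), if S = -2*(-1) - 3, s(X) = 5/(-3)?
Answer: -37/3 ≈ -12.333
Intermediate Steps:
s(X) = -5/3 (s(X) = 5*(-⅓) = -5/3)
S = -1 (S = 2 - 3 = -1)
O = -14 (O = -7 - 7 = -14)
O + S*s(11) = -14 - 1*(-5/3) = -14 + 5/3 = -37/3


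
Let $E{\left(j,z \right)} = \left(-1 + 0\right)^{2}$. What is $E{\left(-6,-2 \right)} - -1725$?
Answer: $1726$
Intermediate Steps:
$E{\left(j,z \right)} = 1$ ($E{\left(j,z \right)} = \left(-1\right)^{2} = 1$)
$E{\left(-6,-2 \right)} - -1725 = 1 - -1725 = 1 + 1725 = 1726$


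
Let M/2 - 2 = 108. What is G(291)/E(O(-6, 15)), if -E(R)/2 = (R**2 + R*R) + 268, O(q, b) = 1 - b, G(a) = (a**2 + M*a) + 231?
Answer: -12411/110 ≈ -112.83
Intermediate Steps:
M = 220 (M = 4 + 2*108 = 4 + 216 = 220)
G(a) = 231 + a**2 + 220*a (G(a) = (a**2 + 220*a) + 231 = 231 + a**2 + 220*a)
E(R) = -536 - 4*R**2 (E(R) = -2*((R**2 + R*R) + 268) = -2*((R**2 + R**2) + 268) = -2*(2*R**2 + 268) = -2*(268 + 2*R**2) = -536 - 4*R**2)
G(291)/E(O(-6, 15)) = (231 + 291**2 + 220*291)/(-536 - 4*(1 - 1*15)**2) = (231 + 84681 + 64020)/(-536 - 4*(1 - 15)**2) = 148932/(-536 - 4*(-14)**2) = 148932/(-536 - 4*196) = 148932/(-536 - 784) = 148932/(-1320) = 148932*(-1/1320) = -12411/110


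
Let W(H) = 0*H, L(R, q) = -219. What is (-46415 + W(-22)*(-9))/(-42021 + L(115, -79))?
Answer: 9283/8448 ≈ 1.0988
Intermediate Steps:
W(H) = 0
(-46415 + W(-22)*(-9))/(-42021 + L(115, -79)) = (-46415 + 0*(-9))/(-42021 - 219) = (-46415 + 0)/(-42240) = -46415*(-1/42240) = 9283/8448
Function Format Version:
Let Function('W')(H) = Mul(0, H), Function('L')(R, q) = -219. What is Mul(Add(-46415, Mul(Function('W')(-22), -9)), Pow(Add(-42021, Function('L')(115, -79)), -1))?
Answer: Rational(9283, 8448) ≈ 1.0988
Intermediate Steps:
Function('W')(H) = 0
Mul(Add(-46415, Mul(Function('W')(-22), -9)), Pow(Add(-42021, Function('L')(115, -79)), -1)) = Mul(Add(-46415, Mul(0, -9)), Pow(Add(-42021, -219), -1)) = Mul(Add(-46415, 0), Pow(-42240, -1)) = Mul(-46415, Rational(-1, 42240)) = Rational(9283, 8448)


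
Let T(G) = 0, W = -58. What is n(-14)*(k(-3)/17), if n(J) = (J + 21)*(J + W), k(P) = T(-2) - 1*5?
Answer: 2520/17 ≈ 148.24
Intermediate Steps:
k(P) = -5 (k(P) = 0 - 1*5 = 0 - 5 = -5)
n(J) = (-58 + J)*(21 + J) (n(J) = (J + 21)*(J - 58) = (21 + J)*(-58 + J) = (-58 + J)*(21 + J))
n(-14)*(k(-3)/17) = (-1218 + (-14)**2 - 37*(-14))*(-5/17) = (-1218 + 196 + 518)*(-5*1/17) = -504*(-5/17) = 2520/17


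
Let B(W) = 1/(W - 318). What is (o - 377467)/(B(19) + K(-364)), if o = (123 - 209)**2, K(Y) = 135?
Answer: -110651229/40364 ≈ -2741.3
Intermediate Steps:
B(W) = 1/(-318 + W)
o = 7396 (o = (-86)**2 = 7396)
(o - 377467)/(B(19) + K(-364)) = (7396 - 377467)/(1/(-318 + 19) + 135) = -370071/(1/(-299) + 135) = -370071/(-1/299 + 135) = -370071/40364/299 = -370071*299/40364 = -110651229/40364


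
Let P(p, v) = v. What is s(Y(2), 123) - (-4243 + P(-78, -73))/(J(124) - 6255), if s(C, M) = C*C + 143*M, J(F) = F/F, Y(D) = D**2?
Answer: 55048677/3127 ≈ 17604.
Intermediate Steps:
J(F) = 1
s(C, M) = C**2 + 143*M
s(Y(2), 123) - (-4243 + P(-78, -73))/(J(124) - 6255) = ((2**2)**2 + 143*123) - (-4243 - 73)/(1 - 6255) = (4**2 + 17589) - (-4316)/(-6254) = (16 + 17589) - (-4316)*(-1)/6254 = 17605 - 1*2158/3127 = 17605 - 2158/3127 = 55048677/3127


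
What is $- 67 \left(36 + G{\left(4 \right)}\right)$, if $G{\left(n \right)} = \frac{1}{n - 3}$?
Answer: $-2479$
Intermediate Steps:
$G{\left(n \right)} = \frac{1}{-3 + n}$
$- 67 \left(36 + G{\left(4 \right)}\right) = - 67 \left(36 + \frac{1}{-3 + 4}\right) = - 67 \left(36 + 1^{-1}\right) = - 67 \left(36 + 1\right) = \left(-67\right) 37 = -2479$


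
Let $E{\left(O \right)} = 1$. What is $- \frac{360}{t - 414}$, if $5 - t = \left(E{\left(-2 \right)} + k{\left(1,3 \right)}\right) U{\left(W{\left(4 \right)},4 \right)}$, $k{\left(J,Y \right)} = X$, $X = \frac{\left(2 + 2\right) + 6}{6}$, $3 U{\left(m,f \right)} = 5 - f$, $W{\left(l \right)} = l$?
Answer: $\frac{3240}{3689} \approx 0.87829$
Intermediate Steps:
$U{\left(m,f \right)} = \frac{5}{3} - \frac{f}{3}$ ($U{\left(m,f \right)} = \frac{5 - f}{3} = \frac{5}{3} - \frac{f}{3}$)
$X = \frac{5}{3}$ ($X = \left(4 + 6\right) \frac{1}{6} = 10 \cdot \frac{1}{6} = \frac{5}{3} \approx 1.6667$)
$k{\left(J,Y \right)} = \frac{5}{3}$
$t = \frac{37}{9}$ ($t = 5 - \left(1 + \frac{5}{3}\right) \left(\frac{5}{3} - \frac{4}{3}\right) = 5 - \frac{8 \left(\frac{5}{3} - \frac{4}{3}\right)}{3} = 5 - \frac{8}{3} \cdot \frac{1}{3} = 5 - \frac{8}{9} = \frac{37}{9} \approx 4.1111$)
$- \frac{360}{t - 414} = - \frac{360}{\frac{37}{9} - 414} = - \frac{360}{- \frac{3689}{9}} = \left(-360\right) \left(- \frac{9}{3689}\right) = \frac{3240}{3689}$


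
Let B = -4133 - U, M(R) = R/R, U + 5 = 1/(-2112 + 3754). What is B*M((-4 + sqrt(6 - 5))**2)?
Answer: -6778177/1642 ≈ -4128.0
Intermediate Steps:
U = -8209/1642 (U = -5 + 1/(-2112 + 3754) = -5 + 1/1642 = -8209/1642 ≈ -4.9994)
M(R) = 1
B = -6778177/1642 (B = -4133 - 1*(-8209/1642) = -4133 + 8209/1642 = -6778177/1642 ≈ -4128.0)
B*M((-4 + sqrt(6 - 5))**2) = -6778177/1642*1 = -6778177/1642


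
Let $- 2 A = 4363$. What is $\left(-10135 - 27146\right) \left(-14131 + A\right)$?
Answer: $\frac{1216292625}{2} \approx 6.0815 \cdot 10^{8}$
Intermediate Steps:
$A = - \frac{4363}{2}$ ($A = \left(- \frac{1}{2}\right) 4363 = - \frac{4363}{2} \approx -2181.5$)
$\left(-10135 - 27146\right) \left(-14131 + A\right) = \left(-10135 - 27146\right) \left(-14131 - \frac{4363}{2}\right) = \left(-37281\right) \left(- \frac{32625}{2}\right) = \frac{1216292625}{2}$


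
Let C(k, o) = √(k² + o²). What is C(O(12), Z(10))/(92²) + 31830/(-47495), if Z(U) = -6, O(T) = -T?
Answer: -6366/9499 + 3*√5/4232 ≈ -0.66859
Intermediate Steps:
C(O(12), Z(10))/(92²) + 31830/(-47495) = √((-1*12)² + (-6)²)/(92²) + 31830/(-47495) = √((-12)² + 36)/8464 + 31830*(-1/47495) = √(144 + 36)*(1/8464) - 6366/9499 = √180*(1/8464) - 6366/9499 = (6*√5)*(1/8464) - 6366/9499 = 3*√5/4232 - 6366/9499 = -6366/9499 + 3*√5/4232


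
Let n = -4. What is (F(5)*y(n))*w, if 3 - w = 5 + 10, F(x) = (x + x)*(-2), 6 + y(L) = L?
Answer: -2400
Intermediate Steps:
y(L) = -6 + L
F(x) = -4*x (F(x) = (2*x)*(-2) = -4*x)
w = -12 (w = 3 - (5 + 10) = 3 - 1*15 = 3 - 15 = -12)
(F(5)*y(n))*w = ((-4*5)*(-6 - 4))*(-12) = -20*(-10)*(-12) = 200*(-12) = -2400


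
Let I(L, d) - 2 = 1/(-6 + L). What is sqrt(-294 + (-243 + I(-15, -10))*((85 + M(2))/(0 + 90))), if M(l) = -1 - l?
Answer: 2*I*sqrt(12741015)/315 ≈ 22.663*I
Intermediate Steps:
I(L, d) = 2 + 1/(-6 + L)
sqrt(-294 + (-243 + I(-15, -10))*((85 + M(2))/(0 + 90))) = sqrt(-294 + (-243 + (-11 + 2*(-15))/(-6 - 15))*((85 + (-1 - 1*2))/(0 + 90))) = sqrt(-294 + (-243 + (-11 - 30)/(-21))*((85 + (-1 - 2))/90)) = sqrt(-294 + (-243 - 1/21*(-41))*((85 - 3)*(1/90))) = sqrt(-294 + (-243 + 41/21)*(82*(1/90))) = sqrt(-294 - 5062/21*41/45) = sqrt(-294 - 207542/945) = sqrt(-485372/945) = 2*I*sqrt(12741015)/315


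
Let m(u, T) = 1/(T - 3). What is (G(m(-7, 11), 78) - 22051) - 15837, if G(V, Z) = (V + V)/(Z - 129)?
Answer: -7729153/204 ≈ -37888.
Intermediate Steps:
m(u, T) = 1/(-3 + T)
G(V, Z) = 2*V/(-129 + Z) (G(V, Z) = (2*V)/(-129 + Z) = 2*V/(-129 + Z))
(G(m(-7, 11), 78) - 22051) - 15837 = (2/((-3 + 11)*(-129 + 78)) - 22051) - 15837 = (2/(8*(-51)) - 22051) - 15837 = (2*(⅛)*(-1/51) - 22051) - 15837 = (-1/204 - 22051) - 15837 = -4498405/204 - 15837 = -7729153/204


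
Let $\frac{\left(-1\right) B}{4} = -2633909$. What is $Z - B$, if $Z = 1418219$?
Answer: $-9117417$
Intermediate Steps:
$B = 10535636$ ($B = \left(-4\right) \left(-2633909\right) = 10535636$)
$Z - B = 1418219 - 10535636 = -9117417$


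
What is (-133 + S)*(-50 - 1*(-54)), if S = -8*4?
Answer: -660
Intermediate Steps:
S = -32
(-133 + S)*(-50 - 1*(-54)) = (-133 - 32)*(-50 - 1*(-54)) = -165*(-50 + 54) = -165*4 = -660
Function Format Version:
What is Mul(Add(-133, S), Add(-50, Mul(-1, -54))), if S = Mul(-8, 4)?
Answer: -660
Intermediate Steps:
S = -32
Mul(Add(-133, S), Add(-50, Mul(-1, -54))) = Mul(Add(-133, -32), Add(-50, Mul(-1, -54))) = Mul(-165, Add(-50, 54)) = Mul(-165, 4) = -660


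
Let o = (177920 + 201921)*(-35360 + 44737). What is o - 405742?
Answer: 3561363315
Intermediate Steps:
o = 3561769057 (o = 379841*9377 = 3561769057)
o - 405742 = 3561769057 - 405742 = 3561363315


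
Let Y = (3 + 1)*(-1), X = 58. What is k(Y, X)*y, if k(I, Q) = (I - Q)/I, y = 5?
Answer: 155/2 ≈ 77.500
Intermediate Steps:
Y = -4 (Y = 4*(-1) = -4)
k(I, Q) = (I - Q)/I
k(Y, X)*y = ((-4 - 1*58)/(-4))*5 = -(-4 - 58)/4*5 = -1/4*(-62)*5 = (31/2)*5 = 155/2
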